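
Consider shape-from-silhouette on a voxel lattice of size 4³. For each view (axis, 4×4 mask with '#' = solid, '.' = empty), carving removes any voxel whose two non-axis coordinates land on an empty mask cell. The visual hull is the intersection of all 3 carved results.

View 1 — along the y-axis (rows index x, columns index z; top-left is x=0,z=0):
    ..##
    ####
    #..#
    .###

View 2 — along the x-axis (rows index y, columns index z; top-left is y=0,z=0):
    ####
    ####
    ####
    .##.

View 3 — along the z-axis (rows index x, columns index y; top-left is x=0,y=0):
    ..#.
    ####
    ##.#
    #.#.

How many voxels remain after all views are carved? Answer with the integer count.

start: 4×4×4 = 64 voxels
  1. axis=1 (XZ plane), |mask|=11  ⇒  voxels=44
  2. axis=0 (YZ plane), |mask|=14  ⇒  voxels=38
  3. axis=2 (XY plane), |mask|=10  ⇒  voxels=26

26 voxels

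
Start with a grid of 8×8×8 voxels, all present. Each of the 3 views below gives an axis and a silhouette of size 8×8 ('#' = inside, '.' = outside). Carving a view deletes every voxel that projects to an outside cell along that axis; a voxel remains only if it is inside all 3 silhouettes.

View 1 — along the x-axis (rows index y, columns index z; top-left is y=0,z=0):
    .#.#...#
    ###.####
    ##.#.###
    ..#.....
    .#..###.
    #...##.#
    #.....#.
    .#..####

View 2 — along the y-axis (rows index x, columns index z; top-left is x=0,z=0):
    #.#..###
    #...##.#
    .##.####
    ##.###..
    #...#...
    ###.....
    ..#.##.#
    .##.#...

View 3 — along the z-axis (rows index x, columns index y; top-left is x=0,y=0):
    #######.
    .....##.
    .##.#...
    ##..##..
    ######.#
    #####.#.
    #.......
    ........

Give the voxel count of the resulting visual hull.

voxel count = 66

full grid |V| = 512
step 1: project along x, AND mask (32/64) → |grid| = 256
step 2: project along y, AND mask (32/64) → |grid| = 131
step 3: project along z, AND mask (30/64) → |grid| = 66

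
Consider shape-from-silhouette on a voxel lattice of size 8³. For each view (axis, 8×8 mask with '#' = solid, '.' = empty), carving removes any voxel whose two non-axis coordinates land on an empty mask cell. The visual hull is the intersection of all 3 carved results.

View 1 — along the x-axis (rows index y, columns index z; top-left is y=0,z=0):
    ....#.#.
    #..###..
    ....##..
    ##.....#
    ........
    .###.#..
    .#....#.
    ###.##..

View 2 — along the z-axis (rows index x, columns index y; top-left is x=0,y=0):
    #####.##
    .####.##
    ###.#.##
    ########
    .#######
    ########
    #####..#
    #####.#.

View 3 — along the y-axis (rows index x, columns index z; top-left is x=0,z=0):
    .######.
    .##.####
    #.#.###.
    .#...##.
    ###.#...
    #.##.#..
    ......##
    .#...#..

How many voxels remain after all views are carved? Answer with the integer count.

before carving: 512 voxels (8×8×8)
  1. axis=0 (YZ plane), |mask|=22  ⇒  voxels=176
  2. axis=2 (XY plane), |mask|=54  ⇒  voxels=142
  3. axis=1 (XZ plane), |mask|=32  ⇒  voxels=77

voxel count = 77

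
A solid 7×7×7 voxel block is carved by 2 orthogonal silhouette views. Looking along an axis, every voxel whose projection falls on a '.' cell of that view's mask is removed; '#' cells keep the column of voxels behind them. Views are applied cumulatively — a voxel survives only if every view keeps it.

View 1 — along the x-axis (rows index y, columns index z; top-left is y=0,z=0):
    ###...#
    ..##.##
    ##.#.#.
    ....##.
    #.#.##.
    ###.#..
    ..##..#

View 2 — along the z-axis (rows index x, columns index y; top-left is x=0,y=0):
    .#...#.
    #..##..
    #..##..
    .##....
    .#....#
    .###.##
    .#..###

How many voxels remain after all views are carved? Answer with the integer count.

full grid |V| = 343
[1] x-view keeps 25 columns → grid now 175
[2] z-view keeps 21 columns → grid now 75

75 voxels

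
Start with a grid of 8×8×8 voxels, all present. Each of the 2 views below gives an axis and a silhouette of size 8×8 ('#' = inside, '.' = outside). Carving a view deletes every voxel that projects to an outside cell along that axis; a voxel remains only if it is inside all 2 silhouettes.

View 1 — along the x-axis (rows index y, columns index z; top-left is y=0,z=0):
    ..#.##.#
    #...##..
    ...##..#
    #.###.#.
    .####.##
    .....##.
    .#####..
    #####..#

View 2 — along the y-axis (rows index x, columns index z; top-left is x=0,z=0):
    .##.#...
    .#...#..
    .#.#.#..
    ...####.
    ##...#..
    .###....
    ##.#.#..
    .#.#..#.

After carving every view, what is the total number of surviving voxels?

102 voxels

initial block: 8^3 = 512
V1 x: intersect with YZ mask (34 set) -- 272 left
V2 y: intersect with XZ mask (25 set) -- 102 left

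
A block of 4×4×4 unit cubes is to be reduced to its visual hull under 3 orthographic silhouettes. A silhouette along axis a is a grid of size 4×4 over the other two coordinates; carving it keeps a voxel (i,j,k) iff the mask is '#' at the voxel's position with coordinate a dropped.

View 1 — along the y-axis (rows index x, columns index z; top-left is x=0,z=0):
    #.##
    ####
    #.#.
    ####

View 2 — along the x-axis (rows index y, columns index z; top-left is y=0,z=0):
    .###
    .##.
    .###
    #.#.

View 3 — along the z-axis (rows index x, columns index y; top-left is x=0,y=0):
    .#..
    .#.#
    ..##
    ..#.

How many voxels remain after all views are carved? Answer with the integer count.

11 voxels

initial block: 4^3 = 64
carve view 1 (along y, XZ-mask fill 13/16): 52 voxels remain
carve view 2 (along x, YZ-mask fill 10/16): 32 voxels remain
carve view 3 (along z, XY-mask fill 6/16): 11 voxels remain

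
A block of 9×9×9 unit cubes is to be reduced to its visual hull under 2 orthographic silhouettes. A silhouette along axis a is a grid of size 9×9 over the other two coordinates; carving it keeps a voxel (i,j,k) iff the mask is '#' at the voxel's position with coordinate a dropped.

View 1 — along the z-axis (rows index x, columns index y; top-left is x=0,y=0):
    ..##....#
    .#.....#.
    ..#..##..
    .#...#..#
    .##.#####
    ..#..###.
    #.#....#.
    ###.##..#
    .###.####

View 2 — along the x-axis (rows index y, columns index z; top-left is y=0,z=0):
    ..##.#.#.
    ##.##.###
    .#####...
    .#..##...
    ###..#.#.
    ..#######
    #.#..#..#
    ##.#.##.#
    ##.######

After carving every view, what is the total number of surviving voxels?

full grid |V| = 729
step 1: project along z, AND mask (38/81) → |grid| = 342
step 2: project along x, AND mask (49/81) → |grid| = 222

remaining voxels: 222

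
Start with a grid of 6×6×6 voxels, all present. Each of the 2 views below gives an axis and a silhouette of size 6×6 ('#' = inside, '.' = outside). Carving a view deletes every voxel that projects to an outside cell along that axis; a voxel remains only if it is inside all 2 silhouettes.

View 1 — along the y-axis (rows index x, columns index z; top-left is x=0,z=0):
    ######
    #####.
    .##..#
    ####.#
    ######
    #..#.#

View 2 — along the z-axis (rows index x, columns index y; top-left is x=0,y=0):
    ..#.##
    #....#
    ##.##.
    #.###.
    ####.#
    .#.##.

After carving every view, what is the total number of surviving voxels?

voxel count = 99

full grid |V| = 216
carve view 1 (along y, XZ-mask fill 28/36): 168 voxels remain
carve view 2 (along z, XY-mask fill 21/36): 99 voxels remain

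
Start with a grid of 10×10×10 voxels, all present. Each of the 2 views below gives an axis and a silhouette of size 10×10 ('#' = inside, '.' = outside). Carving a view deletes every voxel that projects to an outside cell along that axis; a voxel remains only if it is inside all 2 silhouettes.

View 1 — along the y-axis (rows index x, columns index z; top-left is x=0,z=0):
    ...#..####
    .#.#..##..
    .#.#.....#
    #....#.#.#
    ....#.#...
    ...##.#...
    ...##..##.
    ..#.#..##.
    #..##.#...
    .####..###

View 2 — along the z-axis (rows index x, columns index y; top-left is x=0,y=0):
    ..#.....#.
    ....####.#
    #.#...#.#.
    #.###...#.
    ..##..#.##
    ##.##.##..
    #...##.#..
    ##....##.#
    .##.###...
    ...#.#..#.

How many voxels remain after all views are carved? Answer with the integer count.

voxel count = 167

start: 10×10×10 = 1000 voxels
after view 1 [y-axis, 40 of 100 cells solid] → remaining = 400
after view 2 [z-axis, 44 of 100 cells solid] → remaining = 167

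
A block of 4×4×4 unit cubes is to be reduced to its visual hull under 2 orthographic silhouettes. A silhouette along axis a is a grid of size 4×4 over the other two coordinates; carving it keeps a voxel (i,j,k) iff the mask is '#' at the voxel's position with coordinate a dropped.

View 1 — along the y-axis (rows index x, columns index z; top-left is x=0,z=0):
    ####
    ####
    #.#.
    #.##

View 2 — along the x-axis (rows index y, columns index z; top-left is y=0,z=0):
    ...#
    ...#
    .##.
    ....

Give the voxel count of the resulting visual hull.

voxel count = 12

initial block: 4^3 = 64
V1 y: intersect with XZ mask (13 set) -- 52 left
V2 x: intersect with YZ mask (4 set) -- 12 left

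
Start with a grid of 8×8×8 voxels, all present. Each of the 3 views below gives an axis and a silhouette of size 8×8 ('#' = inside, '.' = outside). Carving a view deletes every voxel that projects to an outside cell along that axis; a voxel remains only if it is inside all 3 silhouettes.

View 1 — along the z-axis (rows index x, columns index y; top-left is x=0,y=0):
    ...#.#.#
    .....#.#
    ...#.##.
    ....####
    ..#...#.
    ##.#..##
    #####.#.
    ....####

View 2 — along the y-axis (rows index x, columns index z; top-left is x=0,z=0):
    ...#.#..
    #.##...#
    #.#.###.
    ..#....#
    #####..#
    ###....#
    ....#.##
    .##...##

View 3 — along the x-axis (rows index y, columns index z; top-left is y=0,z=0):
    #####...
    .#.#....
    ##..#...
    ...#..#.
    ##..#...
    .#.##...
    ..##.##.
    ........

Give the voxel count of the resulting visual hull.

28 voxels

start: 8×8×8 = 512 voxels
[1] z-view keeps 29 columns → grid now 232
[2] y-view keeps 30 columns → grid now 103
[3] x-view keeps 22 columns → grid now 28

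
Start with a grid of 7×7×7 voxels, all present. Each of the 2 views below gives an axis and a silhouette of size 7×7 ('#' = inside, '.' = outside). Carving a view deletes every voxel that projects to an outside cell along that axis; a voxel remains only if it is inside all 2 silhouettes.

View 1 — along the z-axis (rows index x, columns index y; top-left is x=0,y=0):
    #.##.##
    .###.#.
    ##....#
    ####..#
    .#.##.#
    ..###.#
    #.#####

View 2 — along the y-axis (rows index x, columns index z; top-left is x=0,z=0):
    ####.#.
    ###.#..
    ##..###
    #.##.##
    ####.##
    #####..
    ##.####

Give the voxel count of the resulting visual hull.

start: 7×7×7 = 343 voxels
carve view 1 (along z, XY-mask fill 31/49): 217 voxels remain
carve view 2 (along y, XZ-mask fill 36/49): 161 voxels remain

|visual hull| = 161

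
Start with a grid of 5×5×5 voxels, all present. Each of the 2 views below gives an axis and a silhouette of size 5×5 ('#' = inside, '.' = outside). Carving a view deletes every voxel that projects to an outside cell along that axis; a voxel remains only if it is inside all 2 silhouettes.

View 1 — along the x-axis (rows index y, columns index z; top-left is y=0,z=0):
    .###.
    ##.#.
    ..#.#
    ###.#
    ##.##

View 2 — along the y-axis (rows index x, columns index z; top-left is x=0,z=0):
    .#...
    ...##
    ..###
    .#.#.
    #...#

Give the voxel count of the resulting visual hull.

|visual hull| = 32

full grid |V| = 125
[1] x-view keeps 16 columns → grid now 80
[2] y-view keeps 10 columns → grid now 32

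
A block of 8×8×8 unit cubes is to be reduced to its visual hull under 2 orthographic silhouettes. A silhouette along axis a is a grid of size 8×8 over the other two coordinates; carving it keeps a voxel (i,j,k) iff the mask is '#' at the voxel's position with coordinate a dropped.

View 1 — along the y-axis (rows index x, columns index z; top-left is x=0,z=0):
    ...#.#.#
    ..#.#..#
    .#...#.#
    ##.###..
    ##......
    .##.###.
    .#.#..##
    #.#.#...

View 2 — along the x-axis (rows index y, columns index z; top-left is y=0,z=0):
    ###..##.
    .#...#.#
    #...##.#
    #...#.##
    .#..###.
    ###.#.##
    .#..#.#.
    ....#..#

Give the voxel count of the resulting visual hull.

full grid |V| = 512
carve view 1 (along y, XZ-mask fill 28/64): 224 voxels remain
carve view 2 (along x, YZ-mask fill 31/64): 113 voxels remain

113 voxels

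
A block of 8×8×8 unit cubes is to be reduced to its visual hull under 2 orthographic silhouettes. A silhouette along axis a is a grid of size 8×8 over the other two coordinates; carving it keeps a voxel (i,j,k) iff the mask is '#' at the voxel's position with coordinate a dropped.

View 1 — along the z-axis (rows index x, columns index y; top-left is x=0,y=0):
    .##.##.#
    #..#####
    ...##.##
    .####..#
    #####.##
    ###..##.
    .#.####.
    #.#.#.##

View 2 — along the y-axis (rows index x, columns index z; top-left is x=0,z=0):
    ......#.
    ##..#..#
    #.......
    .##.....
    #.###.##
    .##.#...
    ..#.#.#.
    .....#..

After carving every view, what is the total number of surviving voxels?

initial block: 8^3 = 512
V1 z: intersect with XY mask (42 set) -- 336 left
V2 y: intersect with XZ mask (21 set) -- 120 left

|visual hull| = 120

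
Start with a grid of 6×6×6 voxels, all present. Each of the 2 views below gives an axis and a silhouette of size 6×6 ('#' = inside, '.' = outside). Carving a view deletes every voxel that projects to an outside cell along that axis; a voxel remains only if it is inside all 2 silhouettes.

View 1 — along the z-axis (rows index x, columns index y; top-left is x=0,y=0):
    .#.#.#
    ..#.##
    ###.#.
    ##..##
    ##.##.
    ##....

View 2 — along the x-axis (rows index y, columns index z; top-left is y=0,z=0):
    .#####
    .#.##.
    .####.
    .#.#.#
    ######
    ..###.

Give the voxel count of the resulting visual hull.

82 voxels

initial block: 6^3 = 216
V1 z: intersect with XY mask (20 set) -- 120 left
V2 x: intersect with YZ mask (24 set) -- 82 left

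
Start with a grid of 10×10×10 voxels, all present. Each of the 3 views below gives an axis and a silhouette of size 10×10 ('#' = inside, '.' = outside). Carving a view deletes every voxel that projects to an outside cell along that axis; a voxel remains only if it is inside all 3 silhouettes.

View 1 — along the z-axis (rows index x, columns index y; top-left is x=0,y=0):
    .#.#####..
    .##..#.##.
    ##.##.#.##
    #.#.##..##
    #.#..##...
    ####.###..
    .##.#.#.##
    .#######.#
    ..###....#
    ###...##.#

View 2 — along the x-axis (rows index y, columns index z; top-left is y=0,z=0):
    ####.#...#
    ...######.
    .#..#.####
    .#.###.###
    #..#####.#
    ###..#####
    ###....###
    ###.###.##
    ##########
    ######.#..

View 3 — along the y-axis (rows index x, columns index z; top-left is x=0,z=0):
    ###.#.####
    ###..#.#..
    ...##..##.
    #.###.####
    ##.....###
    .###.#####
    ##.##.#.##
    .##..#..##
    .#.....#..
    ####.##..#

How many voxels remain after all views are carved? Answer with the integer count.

full grid |V| = 1000
carve view 1 (along z, XY-mask fill 59/100): 590 voxels remain
carve view 2 (along x, YZ-mask fill 71/100): 409 voxels remain
carve view 3 (along y, XZ-mask fill 59/100): 254 voxels remain

voxel count = 254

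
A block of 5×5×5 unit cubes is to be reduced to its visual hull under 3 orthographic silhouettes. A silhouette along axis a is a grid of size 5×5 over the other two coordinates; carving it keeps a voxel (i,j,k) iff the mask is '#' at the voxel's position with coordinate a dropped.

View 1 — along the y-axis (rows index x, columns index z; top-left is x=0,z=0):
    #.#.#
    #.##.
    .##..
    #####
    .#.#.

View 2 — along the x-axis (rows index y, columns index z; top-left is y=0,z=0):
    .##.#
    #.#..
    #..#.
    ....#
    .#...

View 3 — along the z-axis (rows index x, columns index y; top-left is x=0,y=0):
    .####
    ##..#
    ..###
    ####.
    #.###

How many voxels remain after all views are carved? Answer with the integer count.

remaining voxels: 19

full grid |V| = 125
carve view 1 (along y, XZ-mask fill 15/25): 75 voxels remain
carve view 2 (along x, YZ-mask fill 9/25): 27 voxels remain
carve view 3 (along z, XY-mask fill 18/25): 19 voxels remain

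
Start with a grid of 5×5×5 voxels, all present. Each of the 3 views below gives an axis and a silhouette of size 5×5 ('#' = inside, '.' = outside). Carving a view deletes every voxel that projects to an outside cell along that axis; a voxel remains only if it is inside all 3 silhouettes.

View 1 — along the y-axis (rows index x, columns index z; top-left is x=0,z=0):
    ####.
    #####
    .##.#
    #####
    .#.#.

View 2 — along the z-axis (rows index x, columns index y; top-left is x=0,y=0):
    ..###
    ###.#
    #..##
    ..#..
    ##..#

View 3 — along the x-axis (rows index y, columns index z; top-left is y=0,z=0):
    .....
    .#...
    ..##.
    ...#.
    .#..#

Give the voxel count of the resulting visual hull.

initial block: 5^3 = 125
[1] y-view keeps 19 columns → grid now 95
[2] z-view keeps 14 columns → grid now 52
[3] x-view keeps 6 columns → grid now 15

remaining voxels: 15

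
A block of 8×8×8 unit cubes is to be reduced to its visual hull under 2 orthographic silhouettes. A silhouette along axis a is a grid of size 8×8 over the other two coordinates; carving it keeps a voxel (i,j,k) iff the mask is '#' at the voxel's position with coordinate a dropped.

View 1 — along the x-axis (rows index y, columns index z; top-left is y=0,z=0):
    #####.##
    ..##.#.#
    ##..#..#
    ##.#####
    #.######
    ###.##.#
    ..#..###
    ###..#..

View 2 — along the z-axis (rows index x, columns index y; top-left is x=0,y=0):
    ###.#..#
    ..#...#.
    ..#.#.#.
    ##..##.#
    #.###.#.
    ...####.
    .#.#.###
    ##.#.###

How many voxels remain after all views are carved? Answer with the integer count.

start: 8×8×8 = 512 voxels
  1. axis=0 (YZ plane), |mask|=43  ⇒  voxels=344
  2. axis=2 (XY plane), |mask|=35  ⇒  voxels=187

|visual hull| = 187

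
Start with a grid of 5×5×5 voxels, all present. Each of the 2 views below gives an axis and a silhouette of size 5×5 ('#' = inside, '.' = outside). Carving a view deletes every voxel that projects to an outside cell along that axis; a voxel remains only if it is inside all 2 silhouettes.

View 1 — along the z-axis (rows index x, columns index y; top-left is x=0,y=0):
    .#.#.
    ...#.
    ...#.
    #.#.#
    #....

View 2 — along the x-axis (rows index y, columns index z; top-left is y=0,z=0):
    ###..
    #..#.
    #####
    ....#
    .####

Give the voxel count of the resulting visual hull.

remaining voxels: 20

initial block: 5^3 = 125
V1 z: intersect with XY mask (8 set) -- 40 left
V2 x: intersect with YZ mask (15 set) -- 20 left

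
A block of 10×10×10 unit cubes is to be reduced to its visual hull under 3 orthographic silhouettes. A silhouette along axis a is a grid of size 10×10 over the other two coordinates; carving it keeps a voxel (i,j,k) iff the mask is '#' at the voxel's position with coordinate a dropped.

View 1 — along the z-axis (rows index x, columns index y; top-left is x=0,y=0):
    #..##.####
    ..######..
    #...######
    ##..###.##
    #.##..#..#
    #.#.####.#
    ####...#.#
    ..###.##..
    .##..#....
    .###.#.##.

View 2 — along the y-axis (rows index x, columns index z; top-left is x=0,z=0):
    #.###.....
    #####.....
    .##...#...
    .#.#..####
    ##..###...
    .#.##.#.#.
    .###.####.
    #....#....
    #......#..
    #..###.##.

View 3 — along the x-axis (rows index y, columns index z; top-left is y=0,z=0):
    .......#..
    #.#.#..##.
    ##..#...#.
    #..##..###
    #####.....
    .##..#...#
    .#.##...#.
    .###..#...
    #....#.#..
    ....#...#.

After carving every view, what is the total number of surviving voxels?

voxel count = 113

before carving: 1000 voxels (10×10×10)
  1. axis=2 (XY plane), |mask|=59  ⇒  voxels=590
  2. axis=1 (XZ plane), |mask|=45  ⇒  voxels=275
  3. axis=0 (YZ plane), |mask|=38  ⇒  voxels=113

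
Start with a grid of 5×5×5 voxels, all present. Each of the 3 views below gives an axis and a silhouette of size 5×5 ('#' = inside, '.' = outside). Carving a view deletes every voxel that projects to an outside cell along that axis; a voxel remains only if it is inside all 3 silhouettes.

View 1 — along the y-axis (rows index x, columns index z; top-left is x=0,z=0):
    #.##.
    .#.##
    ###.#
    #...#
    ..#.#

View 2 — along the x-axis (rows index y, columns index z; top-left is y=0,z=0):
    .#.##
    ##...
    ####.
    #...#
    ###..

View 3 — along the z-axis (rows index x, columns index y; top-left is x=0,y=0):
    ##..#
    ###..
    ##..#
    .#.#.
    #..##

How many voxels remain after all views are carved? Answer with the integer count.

remaining voxels: 23

start: 5×5×5 = 125 voxels
  1. axis=1 (XZ plane), |mask|=14  ⇒  voxels=70
  2. axis=0 (YZ plane), |mask|=14  ⇒  voxels=38
  3. axis=2 (XY plane), |mask|=14  ⇒  voxels=23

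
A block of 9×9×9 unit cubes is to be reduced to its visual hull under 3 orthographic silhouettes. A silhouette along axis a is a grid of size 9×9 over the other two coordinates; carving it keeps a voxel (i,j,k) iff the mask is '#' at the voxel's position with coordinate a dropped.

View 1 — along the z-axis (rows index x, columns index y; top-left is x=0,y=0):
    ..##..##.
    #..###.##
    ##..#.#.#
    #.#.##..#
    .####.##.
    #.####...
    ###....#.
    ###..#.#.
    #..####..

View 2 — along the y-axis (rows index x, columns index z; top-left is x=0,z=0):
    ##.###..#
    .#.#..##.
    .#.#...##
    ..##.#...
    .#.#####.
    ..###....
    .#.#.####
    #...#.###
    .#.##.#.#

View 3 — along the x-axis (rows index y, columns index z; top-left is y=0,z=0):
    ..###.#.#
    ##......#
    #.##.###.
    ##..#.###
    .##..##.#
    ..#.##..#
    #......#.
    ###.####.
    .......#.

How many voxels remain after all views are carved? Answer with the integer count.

initial block: 9^3 = 729
carve view 1 (along z, XY-mask fill 45/81): 405 voxels remain
carve view 2 (along y, XZ-mask fill 42/81): 208 voxels remain
carve view 3 (along x, YZ-mask fill 39/81): 107 voxels remain

voxel count = 107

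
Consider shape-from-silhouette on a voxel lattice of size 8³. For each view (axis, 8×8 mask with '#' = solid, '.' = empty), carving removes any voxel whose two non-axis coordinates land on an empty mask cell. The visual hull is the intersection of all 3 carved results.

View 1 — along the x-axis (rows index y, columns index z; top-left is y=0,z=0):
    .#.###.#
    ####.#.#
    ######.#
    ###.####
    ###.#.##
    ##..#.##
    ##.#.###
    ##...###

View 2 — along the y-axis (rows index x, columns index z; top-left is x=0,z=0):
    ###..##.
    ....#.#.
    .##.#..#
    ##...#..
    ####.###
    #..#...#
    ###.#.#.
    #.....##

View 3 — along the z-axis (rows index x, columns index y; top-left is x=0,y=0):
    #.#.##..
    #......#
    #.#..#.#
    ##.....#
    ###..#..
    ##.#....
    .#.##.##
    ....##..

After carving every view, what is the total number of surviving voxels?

full grid |V| = 512
[1] x-view keeps 47 columns → grid now 376
[2] y-view keeps 32 columns → grid now 196
[3] z-view keeps 27 columns → grid now 87

voxel count = 87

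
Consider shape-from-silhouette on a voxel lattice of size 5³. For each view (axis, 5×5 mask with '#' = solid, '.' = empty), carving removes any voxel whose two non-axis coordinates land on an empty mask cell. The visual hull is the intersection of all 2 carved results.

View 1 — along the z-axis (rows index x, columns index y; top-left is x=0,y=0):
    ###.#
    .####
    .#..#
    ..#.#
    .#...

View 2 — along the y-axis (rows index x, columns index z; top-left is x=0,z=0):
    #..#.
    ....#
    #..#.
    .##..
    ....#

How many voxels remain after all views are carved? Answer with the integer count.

remaining voxels: 21

full grid |V| = 125
V1 z: intersect with XY mask (13 set) -- 65 left
V2 y: intersect with XZ mask (8 set) -- 21 left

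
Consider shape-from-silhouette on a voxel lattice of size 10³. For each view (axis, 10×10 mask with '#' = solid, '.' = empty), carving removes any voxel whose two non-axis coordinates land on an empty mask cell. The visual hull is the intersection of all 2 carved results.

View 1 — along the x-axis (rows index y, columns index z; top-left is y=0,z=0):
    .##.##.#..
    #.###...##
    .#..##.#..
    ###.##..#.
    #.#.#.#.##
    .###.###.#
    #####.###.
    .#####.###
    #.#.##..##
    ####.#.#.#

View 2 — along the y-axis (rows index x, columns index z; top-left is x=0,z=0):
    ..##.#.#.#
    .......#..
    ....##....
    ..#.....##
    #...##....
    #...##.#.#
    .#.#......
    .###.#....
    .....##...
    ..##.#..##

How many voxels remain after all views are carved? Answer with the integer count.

start: 10×10×10 = 1000 voxels
carve view 1 (along x, YZ-mask fill 63/100): 630 voxels remain
carve view 2 (along y, XZ-mask fill 32/100): 212 voxels remain

|visual hull| = 212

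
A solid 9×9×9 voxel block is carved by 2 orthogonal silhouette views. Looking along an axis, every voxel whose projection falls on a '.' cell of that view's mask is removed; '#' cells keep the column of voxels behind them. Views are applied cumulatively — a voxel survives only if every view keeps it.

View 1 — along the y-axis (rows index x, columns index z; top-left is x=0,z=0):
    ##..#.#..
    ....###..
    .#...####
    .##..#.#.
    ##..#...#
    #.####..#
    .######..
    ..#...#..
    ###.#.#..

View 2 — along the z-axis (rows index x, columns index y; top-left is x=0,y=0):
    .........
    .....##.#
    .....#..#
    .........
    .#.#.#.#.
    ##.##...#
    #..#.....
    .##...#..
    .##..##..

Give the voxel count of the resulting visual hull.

start: 9×9×9 = 729 voxels
step 1: project along y, AND mask (39/81) → |grid| = 351
step 2: project along z, AND mask (23/81) → |grid| = 103

|visual hull| = 103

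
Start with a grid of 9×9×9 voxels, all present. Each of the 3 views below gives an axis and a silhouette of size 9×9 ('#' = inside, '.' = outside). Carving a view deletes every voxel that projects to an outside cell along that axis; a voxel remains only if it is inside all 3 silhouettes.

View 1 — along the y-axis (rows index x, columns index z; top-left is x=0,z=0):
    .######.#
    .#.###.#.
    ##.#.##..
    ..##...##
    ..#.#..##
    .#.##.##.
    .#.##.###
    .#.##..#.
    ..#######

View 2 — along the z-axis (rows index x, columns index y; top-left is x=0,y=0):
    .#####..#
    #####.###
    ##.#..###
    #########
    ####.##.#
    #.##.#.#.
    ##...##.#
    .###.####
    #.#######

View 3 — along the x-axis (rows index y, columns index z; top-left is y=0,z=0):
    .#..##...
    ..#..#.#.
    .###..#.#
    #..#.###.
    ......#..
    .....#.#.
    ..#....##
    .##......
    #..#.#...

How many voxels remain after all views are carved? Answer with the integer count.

voxel count = 107

before carving: 729 voxels (9×9×9)
  1. axis=1 (XZ plane), |mask|=47  ⇒  voxels=423
  2. axis=2 (XY plane), |mask|=61  ⇒  voxels=315
  3. axis=0 (YZ plane), |mask|=27  ⇒  voxels=107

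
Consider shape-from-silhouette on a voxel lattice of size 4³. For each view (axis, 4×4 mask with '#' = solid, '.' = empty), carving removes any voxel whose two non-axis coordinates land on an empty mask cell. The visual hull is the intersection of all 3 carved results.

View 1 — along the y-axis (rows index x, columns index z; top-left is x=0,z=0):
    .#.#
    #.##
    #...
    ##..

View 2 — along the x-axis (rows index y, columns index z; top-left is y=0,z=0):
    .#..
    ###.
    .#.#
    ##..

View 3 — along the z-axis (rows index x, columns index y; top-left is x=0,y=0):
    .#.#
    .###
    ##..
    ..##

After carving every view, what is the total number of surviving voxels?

before carving: 64 voxels (4×4×4)
[1] y-view keeps 8 columns → grid now 32
[2] x-view keeps 8 columns → grid now 17
[3] z-view keeps 9 columns → grid now 10

10 voxels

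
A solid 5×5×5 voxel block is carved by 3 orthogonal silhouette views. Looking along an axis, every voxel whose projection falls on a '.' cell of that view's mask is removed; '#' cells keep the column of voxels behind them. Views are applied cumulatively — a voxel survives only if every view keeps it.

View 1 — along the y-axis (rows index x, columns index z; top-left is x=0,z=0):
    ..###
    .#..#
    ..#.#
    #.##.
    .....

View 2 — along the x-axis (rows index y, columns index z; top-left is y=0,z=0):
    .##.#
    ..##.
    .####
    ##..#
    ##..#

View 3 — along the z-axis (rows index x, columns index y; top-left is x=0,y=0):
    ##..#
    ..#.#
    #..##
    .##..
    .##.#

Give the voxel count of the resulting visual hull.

voxel count = 17

initial block: 5^3 = 125
[1] y-view keeps 10 columns → grid now 50
[2] x-view keeps 15 columns → grid now 31
[3] z-view keeps 13 columns → grid now 17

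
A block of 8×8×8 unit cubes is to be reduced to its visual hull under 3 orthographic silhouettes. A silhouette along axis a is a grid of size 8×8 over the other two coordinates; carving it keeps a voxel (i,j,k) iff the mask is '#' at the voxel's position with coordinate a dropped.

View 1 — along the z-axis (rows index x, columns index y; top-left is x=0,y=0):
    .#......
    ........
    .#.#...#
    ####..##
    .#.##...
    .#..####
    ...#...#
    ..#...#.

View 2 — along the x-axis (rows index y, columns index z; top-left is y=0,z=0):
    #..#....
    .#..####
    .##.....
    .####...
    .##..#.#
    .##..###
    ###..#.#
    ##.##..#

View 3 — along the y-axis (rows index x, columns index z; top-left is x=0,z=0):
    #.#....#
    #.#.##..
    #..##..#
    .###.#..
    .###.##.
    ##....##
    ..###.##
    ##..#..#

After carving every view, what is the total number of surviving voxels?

start: 8×8×8 = 512 voxels
[1] z-view keeps 22 columns → grid now 176
[2] x-view keeps 32 columns → grid now 95
[3] y-view keeps 33 columns → grid now 55

55 voxels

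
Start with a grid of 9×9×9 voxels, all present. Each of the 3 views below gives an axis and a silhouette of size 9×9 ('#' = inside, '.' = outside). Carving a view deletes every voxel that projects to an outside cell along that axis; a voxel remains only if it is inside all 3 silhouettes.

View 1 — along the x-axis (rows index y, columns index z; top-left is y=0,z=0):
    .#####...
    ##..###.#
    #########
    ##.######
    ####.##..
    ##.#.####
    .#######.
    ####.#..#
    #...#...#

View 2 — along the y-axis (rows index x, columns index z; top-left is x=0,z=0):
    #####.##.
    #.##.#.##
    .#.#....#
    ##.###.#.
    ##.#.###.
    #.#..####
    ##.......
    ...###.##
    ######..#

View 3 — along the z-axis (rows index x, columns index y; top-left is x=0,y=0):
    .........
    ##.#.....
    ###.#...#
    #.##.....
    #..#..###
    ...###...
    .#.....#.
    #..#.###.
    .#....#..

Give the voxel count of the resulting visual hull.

remaining voxels: 103

full grid |V| = 729
carve view 1 (along x, YZ-mask fill 57/81): 513 voxels remain
carve view 2 (along y, XZ-mask fill 48/81): 310 voxels remain
carve view 3 (along z, XY-mask fill 28/81): 103 voxels remain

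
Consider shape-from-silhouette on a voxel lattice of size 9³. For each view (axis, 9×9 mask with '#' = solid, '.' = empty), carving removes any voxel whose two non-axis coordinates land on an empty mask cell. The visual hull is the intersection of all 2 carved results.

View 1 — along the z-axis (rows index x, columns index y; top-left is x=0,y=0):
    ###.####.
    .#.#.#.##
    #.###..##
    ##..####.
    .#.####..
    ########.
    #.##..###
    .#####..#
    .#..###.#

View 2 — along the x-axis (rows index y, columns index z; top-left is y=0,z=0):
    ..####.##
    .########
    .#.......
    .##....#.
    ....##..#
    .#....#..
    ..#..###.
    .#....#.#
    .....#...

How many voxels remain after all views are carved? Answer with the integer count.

voxel count = 191

initial block: 9^3 = 729
V1 z: intersect with XY mask (54 set) -- 486 left
V2 x: intersect with YZ mask (31 set) -- 191 left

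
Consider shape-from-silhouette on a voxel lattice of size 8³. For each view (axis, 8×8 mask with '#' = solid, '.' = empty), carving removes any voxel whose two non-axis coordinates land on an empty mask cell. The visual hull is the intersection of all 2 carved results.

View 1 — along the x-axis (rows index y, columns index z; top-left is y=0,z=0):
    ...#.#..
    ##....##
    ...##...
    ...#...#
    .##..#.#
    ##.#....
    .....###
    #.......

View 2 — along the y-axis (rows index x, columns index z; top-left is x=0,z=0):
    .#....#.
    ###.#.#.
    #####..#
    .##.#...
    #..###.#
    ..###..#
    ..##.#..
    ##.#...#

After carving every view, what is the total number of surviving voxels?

initial block: 8^3 = 512
V1 x: intersect with YZ mask (21 set) -- 168 left
V2 y: intersect with XZ mask (32 set) -- 83 left

|visual hull| = 83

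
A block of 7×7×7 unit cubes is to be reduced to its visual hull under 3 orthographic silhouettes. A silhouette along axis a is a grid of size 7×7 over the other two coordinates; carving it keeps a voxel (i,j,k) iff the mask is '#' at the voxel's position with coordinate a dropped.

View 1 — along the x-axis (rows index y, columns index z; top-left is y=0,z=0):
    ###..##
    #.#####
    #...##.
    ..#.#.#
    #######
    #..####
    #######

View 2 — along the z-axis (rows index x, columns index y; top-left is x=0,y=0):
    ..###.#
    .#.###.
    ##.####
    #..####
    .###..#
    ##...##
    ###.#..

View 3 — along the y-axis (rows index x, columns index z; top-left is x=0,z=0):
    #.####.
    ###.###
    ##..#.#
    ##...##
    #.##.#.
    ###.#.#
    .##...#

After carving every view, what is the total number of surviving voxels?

remaining voxels: 103

start: 7×7×7 = 343 voxels
carve view 1 (along x, YZ-mask fill 36/49): 252 voxels remain
carve view 2 (along z, XY-mask fill 31/49): 164 voxels remain
carve view 3 (along y, XZ-mask fill 31/49): 103 voxels remain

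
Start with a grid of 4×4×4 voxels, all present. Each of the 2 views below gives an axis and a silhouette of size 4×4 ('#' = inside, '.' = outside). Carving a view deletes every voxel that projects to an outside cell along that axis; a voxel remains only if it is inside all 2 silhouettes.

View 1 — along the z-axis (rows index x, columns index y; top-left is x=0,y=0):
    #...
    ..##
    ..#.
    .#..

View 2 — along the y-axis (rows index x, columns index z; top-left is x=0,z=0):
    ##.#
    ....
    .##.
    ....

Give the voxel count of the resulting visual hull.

start: 4×4×4 = 64 voxels
step 1: project along z, AND mask (5/16) → |grid| = 20
step 2: project along y, AND mask (5/16) → |grid| = 5

voxel count = 5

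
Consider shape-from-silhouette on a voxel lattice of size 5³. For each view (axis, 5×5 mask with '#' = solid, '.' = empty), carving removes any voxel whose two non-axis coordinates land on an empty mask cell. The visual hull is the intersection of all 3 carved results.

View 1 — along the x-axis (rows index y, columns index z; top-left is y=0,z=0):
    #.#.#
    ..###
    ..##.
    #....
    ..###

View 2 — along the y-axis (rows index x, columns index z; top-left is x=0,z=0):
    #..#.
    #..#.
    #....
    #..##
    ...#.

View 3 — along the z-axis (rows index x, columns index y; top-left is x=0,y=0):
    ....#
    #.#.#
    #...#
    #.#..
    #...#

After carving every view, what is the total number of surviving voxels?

9 voxels

full grid |V| = 125
after view 1 [x-axis, 12 of 25 cells solid] → remaining = 60
after view 2 [y-axis, 9 of 25 cells solid] → remaining = 23
after view 3 [z-axis, 10 of 25 cells solid] → remaining = 9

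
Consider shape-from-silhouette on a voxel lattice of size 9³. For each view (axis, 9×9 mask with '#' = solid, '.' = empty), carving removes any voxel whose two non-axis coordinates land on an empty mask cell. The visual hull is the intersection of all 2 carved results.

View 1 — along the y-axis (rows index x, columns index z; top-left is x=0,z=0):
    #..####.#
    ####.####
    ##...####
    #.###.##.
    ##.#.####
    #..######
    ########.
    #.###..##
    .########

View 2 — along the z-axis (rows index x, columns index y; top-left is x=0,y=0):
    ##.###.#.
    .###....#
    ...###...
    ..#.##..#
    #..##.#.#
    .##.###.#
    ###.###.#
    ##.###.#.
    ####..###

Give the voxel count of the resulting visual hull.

voxel count = 335

before carving: 729 voxels (9×9×9)
[1] y-view keeps 62 columns → grid now 558
[2] z-view keeps 48 columns → grid now 335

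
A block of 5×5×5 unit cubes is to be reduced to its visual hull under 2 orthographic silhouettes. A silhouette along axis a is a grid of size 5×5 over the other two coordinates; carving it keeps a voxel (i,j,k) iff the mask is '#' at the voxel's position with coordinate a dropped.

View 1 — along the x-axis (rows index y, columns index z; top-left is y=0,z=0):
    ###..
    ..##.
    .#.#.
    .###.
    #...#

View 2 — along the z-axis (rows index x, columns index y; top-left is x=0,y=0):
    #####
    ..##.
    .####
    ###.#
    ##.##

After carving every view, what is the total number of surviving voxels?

voxel count = 45

full grid |V| = 125
carve view 1 (along x, YZ-mask fill 12/25): 60 voxels remain
carve view 2 (along z, XY-mask fill 19/25): 45 voxels remain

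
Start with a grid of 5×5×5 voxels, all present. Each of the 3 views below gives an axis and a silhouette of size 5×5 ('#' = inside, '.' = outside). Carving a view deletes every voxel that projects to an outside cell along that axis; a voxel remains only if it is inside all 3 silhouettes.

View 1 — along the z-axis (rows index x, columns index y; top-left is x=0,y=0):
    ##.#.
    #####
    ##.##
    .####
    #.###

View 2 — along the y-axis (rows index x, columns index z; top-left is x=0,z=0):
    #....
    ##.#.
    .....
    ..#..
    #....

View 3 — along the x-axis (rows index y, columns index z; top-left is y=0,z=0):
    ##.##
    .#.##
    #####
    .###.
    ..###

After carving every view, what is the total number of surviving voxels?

voxel count = 17

before carving: 125 voxels (5×5×5)
  1. axis=2 (XY plane), |mask|=20  ⇒  voxels=100
  2. axis=1 (XZ plane), |mask|=6  ⇒  voxels=26
  3. axis=0 (YZ plane), |mask|=18  ⇒  voxels=17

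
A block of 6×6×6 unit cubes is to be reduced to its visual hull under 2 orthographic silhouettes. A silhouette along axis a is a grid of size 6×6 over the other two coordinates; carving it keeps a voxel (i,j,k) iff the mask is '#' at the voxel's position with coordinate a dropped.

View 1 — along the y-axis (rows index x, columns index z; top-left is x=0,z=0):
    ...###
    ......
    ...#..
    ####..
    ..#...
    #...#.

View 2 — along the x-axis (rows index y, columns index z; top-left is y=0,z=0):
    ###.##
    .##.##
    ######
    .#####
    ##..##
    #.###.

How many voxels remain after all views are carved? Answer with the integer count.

before carving: 216 voxels (6×6×6)
[1] y-view keeps 11 columns → grid now 66
[2] x-view keeps 28 columns → grid now 49

voxel count = 49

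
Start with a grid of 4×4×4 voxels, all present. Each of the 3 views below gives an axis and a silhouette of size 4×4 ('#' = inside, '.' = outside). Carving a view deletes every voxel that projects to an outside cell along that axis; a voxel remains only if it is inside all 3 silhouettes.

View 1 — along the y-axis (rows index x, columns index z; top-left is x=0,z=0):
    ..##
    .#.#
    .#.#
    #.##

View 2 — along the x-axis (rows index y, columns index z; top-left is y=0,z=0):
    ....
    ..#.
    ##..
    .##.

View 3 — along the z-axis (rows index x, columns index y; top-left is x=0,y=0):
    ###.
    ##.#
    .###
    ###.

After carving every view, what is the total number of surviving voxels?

|visual hull| = 6

initial block: 4^3 = 64
after view 1 [y-axis, 9 of 16 cells solid] → remaining = 36
after view 2 [x-axis, 5 of 16 cells solid] → remaining = 9
after view 3 [z-axis, 12 of 16 cells solid] → remaining = 6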